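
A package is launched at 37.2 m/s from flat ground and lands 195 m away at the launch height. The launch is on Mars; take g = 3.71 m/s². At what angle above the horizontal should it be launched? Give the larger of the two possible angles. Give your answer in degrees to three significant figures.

74.2°

R = v₀² sin 2θ / g gives sin 2θ = gR/v₀² = 3.71·195/37.2² = 0.5228.
2θ = 31.52° or 180° − 31.52° = 148.5°, so θ = 15.76° or 74.24°.
The larger angle is 74.24°.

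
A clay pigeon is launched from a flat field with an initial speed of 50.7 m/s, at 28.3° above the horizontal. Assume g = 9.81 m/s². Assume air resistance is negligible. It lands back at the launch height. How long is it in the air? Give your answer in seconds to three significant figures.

4.90 s

Horizontal component vₓ = 50.70 cos 28.3° = 44.64 m/s; vertical v_y0 = 50.70 sin 28.3° = 24.04 m/s.
It returns to y = 0 when t = 2 v_y0 / g = 2(24.04)/9.81 = 4.900 s.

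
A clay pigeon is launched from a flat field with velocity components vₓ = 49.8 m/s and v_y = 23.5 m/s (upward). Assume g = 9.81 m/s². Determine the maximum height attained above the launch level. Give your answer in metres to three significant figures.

28.1 m

Peak height H = v_y0² / (2g) = 552.25 / 19.62 = 28.15 m.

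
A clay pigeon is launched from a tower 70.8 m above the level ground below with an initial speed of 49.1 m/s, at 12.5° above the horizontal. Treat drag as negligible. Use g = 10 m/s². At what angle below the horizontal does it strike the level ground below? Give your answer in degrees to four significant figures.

39.20°

Horizontal component vₓ = 49.10 cos 12.5° = 47.94 m/s; vertical v_y0 = 49.10 sin 12.5° = 10.63 m/s.
With up positive and y = 0 at the ground: y(t) = 70.8 + (10.63) t − 5.000 t². Setting y = 0 and taking the positive root: t = [10.63 + √(10.63² + 2·10.0·70.8)] / 10.0 = (10.63 + 39.10) / 10.0 = 4.973 s.
At impact: v_y = v_y0 − g t = −39.10 m/s; vₓ = 47.94 m/s.
Angle below horizontal: arctan(|v_y|/vₓ) = arctan(39.10/47.94) = 39.20°.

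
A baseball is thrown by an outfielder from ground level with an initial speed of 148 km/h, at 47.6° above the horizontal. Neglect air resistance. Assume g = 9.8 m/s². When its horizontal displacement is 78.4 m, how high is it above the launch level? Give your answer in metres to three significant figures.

Convert: 148 km/h = 148/3.6 = 41.11 m/s.
Horizontal component vₓ = 41.11 cos 47.6° = 27.72 m/s; vertical v_y0 = 41.11 sin 47.6° = 30.36 m/s.
Time to reach x = 78.4 m: t = x/vₓ = 78.4/27.72 = 2.828 s.
Height: y = v_y0 t − ½ g t² = 30.36 × 2.828 − 4.900 × 2.828² = 85.86 − 39.19 = 46.67 m.

46.7 m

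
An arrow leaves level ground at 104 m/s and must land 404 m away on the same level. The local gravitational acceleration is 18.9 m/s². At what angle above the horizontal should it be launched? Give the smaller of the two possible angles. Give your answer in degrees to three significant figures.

22.5°

Level-ground range R = v₀² sin(2θ)/g ⇒ sin(2θ) = gR/v₀² = 18.9 × 404 / 104² = 0.7060.
2θ = 44.91° or 180° − 44.91° = 135.1°, so θ = 22.45° or 67.55°.
The smaller angle is 22.45°.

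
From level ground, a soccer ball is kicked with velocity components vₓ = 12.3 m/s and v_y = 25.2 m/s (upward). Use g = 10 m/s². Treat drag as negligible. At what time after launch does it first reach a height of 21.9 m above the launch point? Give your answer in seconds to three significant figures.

Require v_y0 t − ½ g t² = 21.9, i.e. 5.000 t² − 25.20 t + 21.9 = 0.
t = [25.20 ± √(25.20² − 2·10.0·21.9)] / 10.0 = (25.20 ± 14.04) / 10.0, so t = 1.116 s or t = 3.924 s.
The first (ascending) time is 1.116 s.

1.12 s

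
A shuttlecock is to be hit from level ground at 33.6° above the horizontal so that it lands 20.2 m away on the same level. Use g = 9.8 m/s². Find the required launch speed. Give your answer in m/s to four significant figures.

From R = (v₀² / g) sin 2θ: v₀ = √(gR / sin 2θ).
v₀ = √(9.80 × 20.2 / sin 67.20°) = √(198.0 / 0.9219) = √214.74 = 14.65 m/s.

14.65 m/s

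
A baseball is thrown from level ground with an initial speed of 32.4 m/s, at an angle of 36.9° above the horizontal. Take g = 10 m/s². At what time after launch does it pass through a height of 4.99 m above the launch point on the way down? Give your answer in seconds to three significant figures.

vₓ = 32.40 cos 36.9° = 25.91 m/s; v_y0 = 32.40 sin 36.9° = 19.45 m/s.
Height y(t) = 19.45 t − 5.000 t² = 4.99 gives 5.000 t² − 19.45 t + 4.99 = 0.
t = [19.45 ± √(19.45² − 2·10.0·4.99)] / 10.0 = (19.45 ± 16.69) / 10.0, so t = 0.2761 s or t = 3.615 s.
The descending-branch root is 3.615 s.

3.61 s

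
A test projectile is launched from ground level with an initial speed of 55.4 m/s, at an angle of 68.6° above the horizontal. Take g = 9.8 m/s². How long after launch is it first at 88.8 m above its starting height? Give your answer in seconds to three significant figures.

vₓ = 55.40 cos 68.6° = 20.21 m/s; v_y0 = 55.40 sin 68.6° = 51.58 m/s.
Height y(t) = 51.58 t − 4.900 t² = 88.8 gives 4.900 t² − 51.58 t + 88.8 = 0.
t = [51.58 ± √(51.58² − 2·9.80·88.8)] / 9.80 = (51.58 ± 30.33) / 9.80, so t = 2.168 s or t = 8.358 s.
The first (ascending) time is 2.168 s.

2.17 s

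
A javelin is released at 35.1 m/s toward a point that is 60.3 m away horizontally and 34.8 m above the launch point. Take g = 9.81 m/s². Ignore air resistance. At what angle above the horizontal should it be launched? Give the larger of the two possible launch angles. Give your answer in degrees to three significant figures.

Trajectory: y = x tanθ − g x² (1 + tan²θ)/(2v₀²). With x = 60.3, y = 34.8, v₀ = 35.1, g = 9.81:
14.48 tan²θ − 60.3 tanθ + (49.28) = 0.
tanθ = [60.3 ± √(60.3² − 4 × 14.48 × (49.28))] / (2 × 14.48) = (60.3 ± 27.98) / 28.95, giving tanθ = 1.116 or 3.049.
θ = 48.15° or 71.84°; the larger is 71.84°.

71.8°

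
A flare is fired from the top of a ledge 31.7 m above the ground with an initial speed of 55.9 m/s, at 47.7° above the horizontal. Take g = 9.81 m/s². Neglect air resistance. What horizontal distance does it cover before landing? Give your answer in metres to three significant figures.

344 m

Horizontal component vₓ = 55.90 cos 47.7° = 37.62 m/s; vertical v_y0 = 55.90 sin 47.7° = 41.35 m/s.
With up positive and y = 0 at the ground: y(t) = 31.7 + (41.35) t − 4.905 t². Setting y = 0 and taking the positive root: t = [41.35 + √(41.35² + 2·9.81·31.7)] / 9.81 = (41.35 + 48.28) / 9.81 = 9.137 s.
Horizontal distance: R = vₓ t = 37.62 × 9.137 = 343.7 m.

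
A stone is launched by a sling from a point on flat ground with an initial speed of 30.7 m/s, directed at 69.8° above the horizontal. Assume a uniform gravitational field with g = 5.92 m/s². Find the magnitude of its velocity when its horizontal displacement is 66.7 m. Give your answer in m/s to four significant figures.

13.55 m/s

Components: vₓ = 30.70 cos 69.8° = 10.60 m/s, v_y0 = 30.70 sin 69.8° = 28.81 m/s.
Time to reach x = 66.7 m: t = x/vₓ = 66.7/10.60 = 6.292 s.
Vertical velocity there: v_y = v_y0 − g t = 28.81 − 5.92 × 6.292 = −8.437 m/s.
Speed: √(vₓ² + v_y²) = √(10.60² + 8.437²) = 13.55 m/s.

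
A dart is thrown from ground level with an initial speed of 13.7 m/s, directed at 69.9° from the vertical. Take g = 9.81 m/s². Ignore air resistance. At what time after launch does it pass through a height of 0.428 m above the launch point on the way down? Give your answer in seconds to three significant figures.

0.858 s

vₓ = 13.70 sin 69.9° = 12.87 m/s; v_y0 = 13.70 cos 69.9° = 4.708 m/s.
Require v_y0 t − ½ g t² = 0.428, i.e. 4.905 t² − 4.708 t + 0.428 = 0.
Quadratic formula: t = (4.708 ± √13.769) / 9.81 = (4.708 ± 3.711) / 9.81 → t = 0.1017 s or 0.8582 s.
The descending-branch root is 0.8582 s.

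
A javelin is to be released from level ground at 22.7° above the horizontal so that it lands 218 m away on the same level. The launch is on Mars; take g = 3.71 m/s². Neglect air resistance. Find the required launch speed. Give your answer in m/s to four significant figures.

Level-ground range: R = v₀² sin(2θ)/g, so v₀ = √(gR / sin 2θ).
v₀ = √(3.71 × 218 / sin 45.40°) = √(808.8 / 0.7120) = √1135.9 = 33.70 m/s.

33.70 m/s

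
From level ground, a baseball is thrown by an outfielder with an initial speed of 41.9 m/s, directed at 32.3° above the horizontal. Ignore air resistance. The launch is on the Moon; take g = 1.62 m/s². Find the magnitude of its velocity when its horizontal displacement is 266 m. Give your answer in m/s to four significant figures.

Components: vₓ = 41.90 cos 32.3° = 35.42 m/s, v_y0 = 41.90 sin 32.3° = 22.39 m/s.
Time to reach x = 266 m: t = x/vₓ = 266/35.42 = 7.511 s.
Vertical velocity there: v_y = v_y0 − g t = 22.39 − 1.62 × 7.511 = 10.22 m/s.
Speed: √(vₓ² + v_y²) = √(35.42² + 10.22²) = 36.86 m/s.

36.86 m/s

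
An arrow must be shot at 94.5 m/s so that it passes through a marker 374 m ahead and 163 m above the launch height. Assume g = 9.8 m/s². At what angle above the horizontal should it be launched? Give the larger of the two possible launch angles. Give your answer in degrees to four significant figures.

Trajectory: y = x tanθ − g x² (1 + tan²θ)/(2v₀²). With x = 374, y = 163, v₀ = 94.5, g = 9.80:
76.75 tan²θ − 374 tanθ + (239.7) = 0.
tanθ = [374 ± √(374² − 4 × 76.75 × (239.7))] / (2 × 76.75) = (374 ± 257.4) / 153.5, giving tanθ = 0.7594 or 4.114.
θ = 37.21° or 76.34°; the larger is 76.34°.

76.34°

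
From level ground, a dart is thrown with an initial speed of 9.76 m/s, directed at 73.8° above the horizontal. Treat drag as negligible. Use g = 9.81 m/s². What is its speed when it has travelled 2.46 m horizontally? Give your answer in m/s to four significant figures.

Horizontal component vₓ = 9.760 cos 73.8° = 2.723 m/s; vertical v_y0 = 9.760 sin 73.8° = 9.372 m/s.
Time to reach x = 2.46 m: t = x/vₓ = 2.46/2.723 = 0.9034 s.
Vertical velocity there: v_y = v_y0 − g t = 9.372 − 9.81 × 0.9034 = 0.5098 m/s.
Speed: √(vₓ² + v_y²) = √(2.723² + 0.5098²) = 2.770 m/s.

2.770 m/s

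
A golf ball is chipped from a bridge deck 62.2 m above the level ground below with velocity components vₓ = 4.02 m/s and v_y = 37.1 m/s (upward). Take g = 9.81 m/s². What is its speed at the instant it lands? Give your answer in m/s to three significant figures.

With up positive and y = 0 at the ground: y(t) = 62.2 + (37.10) t − 4.905 t². Setting y = 0 and taking the positive root: t = [37.10 + √(37.10² + 2·9.81·62.2)] / 9.81 = (37.10 + 50.96) / 9.81 = 8.976 s.
Vertical velocity at impact: v_y = v_y0 − g t = 37.10 − 9.81 × 8.976 = −50.96 m/s.
Speed: |v| = √(vₓ² + v_y²) = √(4.020² + 50.96²) = 51.12 m/s.

51.1 m/s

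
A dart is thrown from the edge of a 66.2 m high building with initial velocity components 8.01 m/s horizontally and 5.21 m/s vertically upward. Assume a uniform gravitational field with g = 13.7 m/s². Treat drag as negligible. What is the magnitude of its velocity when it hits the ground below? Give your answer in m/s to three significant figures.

43.6 m/s

Vertical motion (up positive, ground at y = 0): 6.850 t² − (5.210) t − 66.2 = 0, so t = (5.210 + √(5.210² + 2·13.7·66.2)) / 13.7 = (5.210 + 42.91) / 13.7 = 3.512 s.
Vertical velocity at impact: v_y = v_y0 − g t = 5.210 − 13.7 × 3.512 = −42.91 m/s.
Speed: |v| = √(vₓ² + v_y²) = √(8.010² + 42.91²) = 43.65 m/s.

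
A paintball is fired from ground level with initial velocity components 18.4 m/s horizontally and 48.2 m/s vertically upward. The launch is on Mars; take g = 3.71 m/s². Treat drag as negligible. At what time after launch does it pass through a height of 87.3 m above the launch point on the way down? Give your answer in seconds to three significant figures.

24.0 s

Set y = v_y0 t − ½ g t² = 87.3: 1.855 t² − 48.20 t + 87.3 = 0.
Quadratic formula: t = (48.20 ± √1675.5) / 3.71 = (48.20 ± 40.93) / 3.71 → t = 1.959 s or 24.02 s.
The descending-branch root is 24.02 s.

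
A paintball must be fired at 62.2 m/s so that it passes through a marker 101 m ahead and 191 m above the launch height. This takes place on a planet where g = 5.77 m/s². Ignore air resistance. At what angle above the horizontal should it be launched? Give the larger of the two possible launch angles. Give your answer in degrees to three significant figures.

84.7°

Trajectory: y = x tanθ − g x² (1 + tan²θ)/(2v₀²). With x = 101, y = 191, v₀ = 62.2, g = 5.77:
7.607 tan²θ − 101 tanθ + (198.6) = 0.
tanθ = [101 ± √(101² − 4 × 7.607 × (198.6))] / (2 × 7.607) = (101 ± 64.48) / 15.21, giving tanθ = 2.400 or 10.88.
θ = 67.38° or 84.75°; the larger is 84.75°.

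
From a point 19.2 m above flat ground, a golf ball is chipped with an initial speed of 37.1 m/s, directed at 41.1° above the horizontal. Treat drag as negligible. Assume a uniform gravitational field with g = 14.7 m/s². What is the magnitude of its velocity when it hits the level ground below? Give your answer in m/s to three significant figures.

vₓ = 37.10 cos 41.1° = 27.96 m/s; v_y0 = 37.10 sin 41.1° = 24.39 m/s.
Vertical motion (up positive, ground at y = 0): 7.350 t² − (24.39) t − 19.2 = 0, so t = (24.39 + √(24.39² + 2·14.7·19.2)) / 14.7 = (24.39 + 34.05) / 14.7 = 3.975 s.
Vertical velocity at impact: v_y = v_y0 − g t = 24.39 − 14.7 × 3.975 = −34.05 m/s.
Speed: |v| = √(vₓ² + v_y²) = √(27.96² + 34.05²) = 44.06 m/s.

44.1 m/s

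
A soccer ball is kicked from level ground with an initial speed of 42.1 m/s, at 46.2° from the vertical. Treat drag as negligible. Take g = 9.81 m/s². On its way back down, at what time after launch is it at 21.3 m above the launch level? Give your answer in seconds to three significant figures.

5.09 s

vₓ = 42.10 sin 46.2° = 30.39 m/s; v_y0 = 42.10 cos 46.2° = 29.14 m/s.
Set y = v_y0 t − ½ g t² = 21.3: 4.905 t² − 29.14 t + 21.3 = 0.
Quadratic formula: t = (29.14 ± √431.19) / 9.81 = (29.14 ± 20.77) / 9.81 → t = 0.8536 s or 5.087 s.
The descending-branch root is 5.087 s.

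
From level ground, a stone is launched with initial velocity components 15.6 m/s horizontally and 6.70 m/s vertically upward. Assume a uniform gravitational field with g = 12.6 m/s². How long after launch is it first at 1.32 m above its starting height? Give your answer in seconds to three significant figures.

0.261 s

Set y = v_y0 t − ½ g t² = 1.32: 6.300 t² − 6.700 t + 1.32 = 0.
t = [6.700 ± √(6.700² − 2·12.6·1.32)] / 12.6 = (6.700 ± 3.410) / 12.6, so t = 0.2611 s or t = 0.8024 s.
The first (ascending) time is 0.2611 s.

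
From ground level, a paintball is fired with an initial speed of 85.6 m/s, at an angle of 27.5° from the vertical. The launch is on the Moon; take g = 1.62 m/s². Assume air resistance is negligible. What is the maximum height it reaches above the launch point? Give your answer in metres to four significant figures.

vₓ = 85.60 sin 27.5° = 39.53 m/s; v_y0 = 85.60 cos 27.5° = 75.93 m/s.
Peak height H = v_y0² / (2g) = 5765.1 / 3.240 = 1779 m.

1779 m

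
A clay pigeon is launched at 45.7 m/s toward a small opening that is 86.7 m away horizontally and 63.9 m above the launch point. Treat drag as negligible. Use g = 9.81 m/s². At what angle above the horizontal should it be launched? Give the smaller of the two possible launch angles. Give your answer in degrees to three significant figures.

Trajectory: y = x tanθ − g x² (1 + tan²θ)/(2v₀²). With x = 86.7, y = 63.9, v₀ = 45.7, g = 9.81:
17.65 tan²θ − 86.7 tanθ + (81.55) = 0.
tanθ = [86.7 ± √(86.7² − 4 × 17.65 × (81.55))] / (2 × 17.65) = (86.7 ± 41.93) / 35.31, giving tanθ = 1.268 or 3.643.
θ = 51.74° or 74.65°; the smaller is 51.74°.

51.7°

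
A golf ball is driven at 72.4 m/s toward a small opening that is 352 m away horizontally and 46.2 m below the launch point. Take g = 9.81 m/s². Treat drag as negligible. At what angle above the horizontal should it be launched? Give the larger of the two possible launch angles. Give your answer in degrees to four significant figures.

Trajectory: y = x tanθ − g x² (1 + tan²θ)/(2v₀²). With x = 352, y = −46.2, v₀ = 72.4, g = 9.81:
115.9 tan²θ − 352 tanθ + (69.74) = 0.
tanθ = [352 ± √(352² − 4 × 115.9 × (69.74))] / (2 × 115.9) = (352 ± 302.6) / 231.9, giving tanθ = 0.2131 or 2.823.
θ = 12.03° or 70.49°; the larger is 70.49°.

70.49°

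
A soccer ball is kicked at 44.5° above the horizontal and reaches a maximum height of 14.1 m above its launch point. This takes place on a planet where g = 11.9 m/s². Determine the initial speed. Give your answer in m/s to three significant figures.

26.1 m/s

At the peak v_y = 0, so v_y0 = √(2gH) = √(2 × 11.9 × 14.1) = 18.32 m/s.
v_y0 = v₀ sin θ ⇒ v₀ = 18.32 / sin 44.5° = 26.14 m/s.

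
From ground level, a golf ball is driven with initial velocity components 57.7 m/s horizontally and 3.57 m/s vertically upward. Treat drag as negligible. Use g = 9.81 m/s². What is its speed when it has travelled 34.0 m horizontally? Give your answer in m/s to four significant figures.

57.74 m/s

Time to reach x = 34.0 m: t = x/vₓ = 34.0/57.70 = 0.5893 s.
Vertical velocity there: v_y = v_y0 − g t = 3.570 − 9.81 × 0.5893 = −2.211 m/s.
Speed: √(vₓ² + v_y²) = √(57.70² + 2.211²) = 57.74 m/s.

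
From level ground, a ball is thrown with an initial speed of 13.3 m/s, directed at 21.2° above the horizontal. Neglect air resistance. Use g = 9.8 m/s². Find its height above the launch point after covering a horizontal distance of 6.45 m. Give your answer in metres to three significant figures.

vₓ = 13.30 cos 21.2° = 12.40 m/s; v_y0 = 13.30 sin 21.2° = 4.810 m/s.
Time to reach x = 6.45 m: t = x/vₓ = 6.45/12.40 = 0.5202 s.
Height: y = v_y0 t − ½ g t² = 4.810 × 0.5202 − 4.900 × 0.5202² = 2.502 − 1.326 = 1.176 m.

1.18 m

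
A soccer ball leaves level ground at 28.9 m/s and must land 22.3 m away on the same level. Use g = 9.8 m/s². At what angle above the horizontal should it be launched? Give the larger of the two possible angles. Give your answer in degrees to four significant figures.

82.42°

Level-ground range R = v₀² sin(2θ)/g ⇒ sin(2θ) = gR/v₀² = 9.80 × 22.3 / 28.9² = 0.2617.
2θ = 15.17° or 180° − 15.17° = 164.8°, so θ = 7.584° or 82.42°.
The larger angle is 82.42°.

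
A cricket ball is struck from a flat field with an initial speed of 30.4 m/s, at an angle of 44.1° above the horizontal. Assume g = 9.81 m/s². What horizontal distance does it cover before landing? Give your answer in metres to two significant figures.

94 m

Components: vₓ = 30.40 cos 44.1° = 21.83 m/s, v_y0 = 30.40 sin 44.1° = 21.16 m/s.
Time aloft: T = 2 v_y0 / g = 2 × 21.16 / 9.81 = 4.313 s.
Horizontal distance R = vₓ T = 21.83 × 4.313 = 94.16 m.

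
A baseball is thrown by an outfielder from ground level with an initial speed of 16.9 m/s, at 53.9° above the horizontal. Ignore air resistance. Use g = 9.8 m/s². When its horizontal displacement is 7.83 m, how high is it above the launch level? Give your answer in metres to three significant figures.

7.71 m

Horizontal component vₓ = 16.90 cos 53.9° = 9.957 m/s; vertical v_y0 = 16.90 sin 53.9° = 13.66 m/s.
Time to reach x = 7.83 m: t = x/vₓ = 7.83/9.957 = 0.7863 s.
Height: y = v_y0 t − ½ g t² = 13.66 × 0.7863 − 4.900 × 0.7863² = 10.74 − 3.030 = 7.708 m.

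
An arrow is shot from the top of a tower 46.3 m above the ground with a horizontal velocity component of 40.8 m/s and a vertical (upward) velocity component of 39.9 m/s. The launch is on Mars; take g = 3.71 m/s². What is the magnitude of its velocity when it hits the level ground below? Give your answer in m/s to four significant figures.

60.00 m/s

Vertical motion (up positive, ground at y = 0): 1.855 t² − (39.90) t − 46.3 = 0, so t = (39.90 + √(39.90² + 2·3.71·46.3)) / 3.71 = (39.90 + 43.99) / 3.71 = 22.61 s.
Vertical velocity at impact: v_y = v_y0 − g t = 39.90 − 3.71 × 22.61 = −43.99 m/s.
Speed: |v| = √(vₓ² + v_y²) = √(40.80² + 43.99²) = 60.00 m/s.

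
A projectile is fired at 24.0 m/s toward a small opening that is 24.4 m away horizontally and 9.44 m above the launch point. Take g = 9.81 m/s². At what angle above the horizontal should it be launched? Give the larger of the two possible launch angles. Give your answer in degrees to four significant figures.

76.35°

Trajectory: y = x tanθ − g x² (1 + tan²θ)/(2v₀²). With x = 24.4, y = 9.44, v₀ = 24.0, g = 9.81:
5.070 tan²θ − 24.4 tanθ + (14.51) = 0.
tanθ = [24.4 ± √(24.4² − 4 × 5.070 × (14.51))] / (2 × 5.070) = (24.4 ± 17.35) / 10.14, giving tanθ = 0.6950 or 4.118.
θ = 34.80° or 76.35°; the larger is 76.35°.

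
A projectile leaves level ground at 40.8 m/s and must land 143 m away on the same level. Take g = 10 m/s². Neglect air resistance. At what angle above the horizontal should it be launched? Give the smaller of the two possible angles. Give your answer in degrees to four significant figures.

Level-ground range R = v₀² sin(2θ)/g ⇒ sin(2θ) = gR/v₀² = 10.0 × 143 / 40.8² = 0.8590.
2θ = 59.21° or 180° − 59.21° = 120.8°, so θ = 29.60° or 60.40°.
The smaller angle is 29.60°.

29.60°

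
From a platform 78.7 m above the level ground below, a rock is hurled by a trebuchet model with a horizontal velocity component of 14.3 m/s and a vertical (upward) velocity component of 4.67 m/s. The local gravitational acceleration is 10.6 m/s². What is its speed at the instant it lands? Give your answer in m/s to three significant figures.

43.5 m/s

The projectile lands when y = 78.7 + (4.670) t − ½·10.6·t² = 0. Positive root: t = (4.670 + √(4.670² + 2·10.6·78.7)) / 10.6 = (4.670 + 41.11) / 10.6 = 4.319 s.
Vertical velocity at impact: v_y = v_y0 − g t = 4.670 − 10.6 × 4.319 = −41.11 m/s.
Speed: |v| = √(vₓ² + v_y²) = √(14.30² + 41.11²) = 43.53 m/s.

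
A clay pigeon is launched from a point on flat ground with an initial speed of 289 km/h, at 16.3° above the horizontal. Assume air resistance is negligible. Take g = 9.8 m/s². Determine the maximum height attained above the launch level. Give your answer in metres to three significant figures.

25.9 m

Convert: 289 km/h = 289/3.6 = 80.28 m/s.
Components: vₓ = 80.28 cos 16.3° = 77.05 m/s, v_y0 = 80.28 sin 16.3° = 22.53 m/s.
Peak height H = v_y0² / (2g) = 507.66 / 19.60 = 25.90 m.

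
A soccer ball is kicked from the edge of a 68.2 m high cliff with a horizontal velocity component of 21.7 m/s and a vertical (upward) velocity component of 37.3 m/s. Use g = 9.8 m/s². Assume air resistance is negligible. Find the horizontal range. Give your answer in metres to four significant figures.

198.2 m

With up positive and y = 0 at the ground: y(t) = 68.2 + (37.30) t − 4.900 t². Setting y = 0 and taking the positive root: t = [37.30 + √(37.30² + 2·9.80·68.2)] / 9.80 = (37.30 + 52.23) / 9.80 = 9.136 s.
Horizontal distance: R = vₓ t = 21.70 × 9.136 = 198.2 m.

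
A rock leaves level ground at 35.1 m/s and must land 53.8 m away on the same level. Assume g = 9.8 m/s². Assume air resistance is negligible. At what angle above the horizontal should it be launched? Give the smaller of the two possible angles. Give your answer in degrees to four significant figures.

From R = (v₀²/g) sin 2θ: sin 2θ = 9.80 × 53.8 / 1232.0 = 0.4280.
2θ = 25.34° or 180° − 25.34° = 154.7°, so θ = 12.67° or 77.33°.
The smaller angle is 12.67°.

12.67°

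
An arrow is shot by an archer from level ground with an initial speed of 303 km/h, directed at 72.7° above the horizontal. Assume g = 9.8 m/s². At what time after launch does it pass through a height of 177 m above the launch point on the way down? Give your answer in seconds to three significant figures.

13.8 s

Convert: 303 km/h = 303/3.6 = 84.17 m/s.
Horizontal component vₓ = 84.17 cos 72.7° = 25.03 m/s; vertical v_y0 = 84.17 sin 72.7° = 80.36 m/s.
Require v_y0 t − ½ g t² = 177, i.e. 4.900 t² − 80.36 t + 177 = 0.
Quadratic formula: t = (80.36 ± √2988.4) / 9.80 = (80.36 ± 54.67) / 9.80 → t = 2.622 s or 13.78 s.
The descending-branch root is 13.78 s.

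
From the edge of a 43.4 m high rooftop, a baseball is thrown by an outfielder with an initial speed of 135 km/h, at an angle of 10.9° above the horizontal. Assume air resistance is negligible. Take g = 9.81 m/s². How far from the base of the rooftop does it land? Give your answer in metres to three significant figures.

139 m

Convert: 135 km/h = 135/3.6 = 37.50 m/s.
vₓ = 37.50 cos 10.9° = 36.82 m/s; v_y0 = 37.50 sin 10.9° = 7.091 m/s.
The projectile lands when y = 43.4 + (7.091) t − ½·9.81·t² = 0. Positive root: t = (7.091 + √(7.091² + 2·9.81·43.4)) / 9.81 = (7.091 + 30.03) / 9.81 = 3.784 s.
Horizontal distance: R = vₓ t = 36.82 × 3.784 = 139.3 m.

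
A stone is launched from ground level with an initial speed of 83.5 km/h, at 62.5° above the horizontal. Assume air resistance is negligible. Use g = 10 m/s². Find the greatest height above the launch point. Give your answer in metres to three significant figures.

Convert: 83.5 km/h = 83.5/3.6 = 23.19 m/s.
Horizontal component vₓ = 23.19 cos 62.5° = 10.71 m/s; vertical v_y0 = 23.19 sin 62.5° = 20.57 m/s.
Peak height H = v_y0² / (2g) = 423.28 / 20.00 = 21.16 m.

21.2 m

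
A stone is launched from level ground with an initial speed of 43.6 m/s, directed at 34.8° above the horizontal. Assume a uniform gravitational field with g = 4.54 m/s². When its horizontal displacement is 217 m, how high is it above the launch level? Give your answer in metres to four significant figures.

67.43 m

Resolve: vₓ = 43.60 cos 34.8° = 35.80 m/s and v_y0 = 43.60 sin 34.8° = 24.88 m/s.
Time to reach x = 217 m: t = x/vₓ = 217/35.80 = 6.061 s.
Height: y = v_y0 t − ½ g t² = 24.88 × 6.061 − 2.270 × 6.061² = 150.8 − 83.39 = 67.43 m.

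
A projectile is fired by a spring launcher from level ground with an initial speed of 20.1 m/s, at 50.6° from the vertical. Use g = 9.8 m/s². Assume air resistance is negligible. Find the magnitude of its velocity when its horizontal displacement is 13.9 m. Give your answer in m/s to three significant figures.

Horizontal component vₓ = 20.10 sin 50.6° = 15.53 m/s; vertical v_y0 = 20.10 cos 50.6° = 12.76 m/s.
Time to reach x = 13.9 m: t = x/vₓ = 13.9/15.53 = 0.8949 s.
Vertical velocity there: v_y = v_y0 − g t = 12.76 − 9.80 × 0.8949 = 3.988 m/s.
Speed: √(vₓ² + v_y²) = √(15.53² + 3.988²) = 16.04 m/s.

16.0 m/s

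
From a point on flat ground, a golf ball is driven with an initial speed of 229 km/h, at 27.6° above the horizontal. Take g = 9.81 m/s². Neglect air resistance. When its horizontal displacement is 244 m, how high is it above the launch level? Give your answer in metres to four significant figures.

35.67 m

Convert: 229 km/h = 229/3.6 = 63.61 m/s.
Resolve: vₓ = 63.61 cos 27.6° = 56.37 m/s and v_y0 = 63.61 sin 27.6° = 29.47 m/s.
x = vₓ t ⇒ t = 244/56.37 = 4.328 s.
Height: y = v_y0 t − ½ g t² = 29.47 × 4.328 − 4.905 × 4.328² = 127.6 − 91.89 = 35.67 m.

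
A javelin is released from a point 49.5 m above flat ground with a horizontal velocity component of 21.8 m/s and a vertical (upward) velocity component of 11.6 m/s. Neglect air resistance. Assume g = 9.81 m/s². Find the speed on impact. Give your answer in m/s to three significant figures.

The projectile lands when y = 49.5 + (11.60) t − ½·9.81·t² = 0. Positive root: t = (11.60 + √(11.60² + 2·9.81·49.5)) / 9.81 = (11.60 + 33.25) / 9.81 = 4.572 s.
Vertical velocity at impact: v_y = v_y0 − g t = 11.60 − 9.81 × 4.572 = −33.25 m/s.
Speed: |v| = √(vₓ² + v_y²) = √(21.80² + 33.25²) = 39.76 m/s.

39.8 m/s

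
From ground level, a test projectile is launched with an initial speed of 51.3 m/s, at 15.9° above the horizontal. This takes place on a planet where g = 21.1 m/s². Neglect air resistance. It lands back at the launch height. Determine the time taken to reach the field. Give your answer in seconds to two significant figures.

1.3 s

Resolve: vₓ = 51.30 cos 15.9° = 49.34 m/s and v_y0 = 51.30 sin 15.9° = 14.05 m/s.
Time of flight on level ground: T = 2 v_y0 / g = 2 × 14.05 / 21.1 = 1.332 s.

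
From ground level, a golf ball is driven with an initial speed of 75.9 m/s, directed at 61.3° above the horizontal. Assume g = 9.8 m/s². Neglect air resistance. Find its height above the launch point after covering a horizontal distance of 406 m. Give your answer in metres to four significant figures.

133.6 m

Components: vₓ = 75.90 cos 61.3° = 36.45 m/s, v_y0 = 75.90 sin 61.3° = 66.58 m/s.
At x = 406 m, t = x/vₓ = 406/36.45 = 11.14 s.
Height: y = v_y0 t − ½ g t² = 66.58 × 11.14 − 4.900 × 11.14² = 741.6 − 608.0 = 133.6 m.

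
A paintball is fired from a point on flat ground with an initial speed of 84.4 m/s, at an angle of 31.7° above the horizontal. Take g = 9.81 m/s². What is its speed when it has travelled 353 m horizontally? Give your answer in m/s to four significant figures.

Horizontal component vₓ = 84.40 cos 31.7° = 71.81 m/s; vertical v_y0 = 84.40 sin 31.7° = 44.35 m/s.
Time to reach x = 353 m: t = x/vₓ = 353/71.81 = 4.916 s.
Vertical velocity there: v_y = v_y0 − g t = 44.35 − 9.81 × 4.916 = −3.875 m/s.
Speed: √(vₓ² + v_y²) = √(71.81² + 3.875²) = 71.91 m/s.

71.91 m/s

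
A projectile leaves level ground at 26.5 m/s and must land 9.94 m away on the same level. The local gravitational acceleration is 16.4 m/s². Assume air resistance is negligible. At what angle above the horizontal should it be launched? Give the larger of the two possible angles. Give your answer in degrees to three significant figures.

83.3°

Level-ground range R = v₀² sin(2θ)/g ⇒ sin(2θ) = gR/v₀² = 16.4 × 9.94 / 26.5² = 0.2321.
2θ = 13.42° or 180° − 13.42° = 166.6°, so θ = 6.711° or 83.29°.
The larger angle is 83.29°.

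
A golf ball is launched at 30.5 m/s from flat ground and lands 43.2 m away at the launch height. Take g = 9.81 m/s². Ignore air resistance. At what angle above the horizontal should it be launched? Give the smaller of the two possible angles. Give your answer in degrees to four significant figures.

13.55°

Level-ground range R = v₀² sin(2θ)/g ⇒ sin(2θ) = gR/v₀² = 9.81 × 43.2 / 30.5² = 0.4556.
2θ = 27.10° or 180° − 27.10° = 152.9°, so θ = 13.55° or 76.45°.
The smaller angle is 13.55°.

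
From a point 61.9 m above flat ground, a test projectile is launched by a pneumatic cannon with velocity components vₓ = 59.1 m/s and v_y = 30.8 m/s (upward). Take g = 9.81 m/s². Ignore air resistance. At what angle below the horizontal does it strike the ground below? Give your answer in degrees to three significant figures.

The projectile lands when y = 61.9 + (30.80) t − ½·9.81·t² = 0. Positive root: t = (30.80 + √(30.80² + 2·9.81·61.9)) / 9.81 = (30.80 + 46.51) / 9.81 = 7.881 s.
At impact: v_y = v_y0 − g t = −46.51 m/s; vₓ = 59.10 m/s.
Angle below horizontal: arctan(|v_y|/vₓ) = arctan(46.51/59.10) = 38.20°.

38.2°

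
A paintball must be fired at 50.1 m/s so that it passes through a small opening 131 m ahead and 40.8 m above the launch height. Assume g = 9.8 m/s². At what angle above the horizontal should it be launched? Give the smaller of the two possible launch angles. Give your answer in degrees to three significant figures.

34.5°

Trajectory: y = x tanθ − g x² (1 + tan²θ)/(2v₀²). With x = 131, y = 40.8, v₀ = 50.1, g = 9.80:
33.50 tan²θ − 131 tanθ + (74.30) = 0.
tanθ = [131 ± √(131² − 4 × 33.50 × (74.30))] / (2 × 33.50) = (131 ± 84.88) / 67.00, giving tanθ = 0.6884 or 3.222.
θ = 34.54° or 72.76°; the smaller is 34.54°.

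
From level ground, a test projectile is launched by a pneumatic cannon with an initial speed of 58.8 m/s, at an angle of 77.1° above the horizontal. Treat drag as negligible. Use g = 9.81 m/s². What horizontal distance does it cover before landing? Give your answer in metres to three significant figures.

153 m

Components: vₓ = 58.80 cos 77.1° = 13.13 m/s, v_y0 = 58.80 sin 77.1° = 57.32 m/s.
Flight time T = 2 v_y0 / g = 11.69 s.
Range: R = vₓ T = 13.13 × 11.69 = 153.4 m.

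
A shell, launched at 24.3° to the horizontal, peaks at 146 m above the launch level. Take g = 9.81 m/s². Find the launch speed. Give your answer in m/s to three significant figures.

At the peak v_y = 0, so v_y0 = √(2gH) = √(2 × 9.81 × 146) = 53.52 m/s.
v_y0 = v₀ sin θ ⇒ v₀ = 53.52 / sin 24.3° = 130.1 m/s.

130 m/s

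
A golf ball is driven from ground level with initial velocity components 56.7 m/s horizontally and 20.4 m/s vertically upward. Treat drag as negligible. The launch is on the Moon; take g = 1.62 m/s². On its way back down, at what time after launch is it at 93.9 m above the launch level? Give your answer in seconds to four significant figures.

Require v_y0 t − ½ g t² = 93.9, i.e. 0.8100 t² − 20.40 t + 93.9 = 0.
Quadratic formula: t = (20.40 ± √111.92) / 1.62 = (20.40 ± 10.58) / 1.62 → t = 6.062 s or 19.12 s.
The descending-branch root is 19.12 s.

19.12 s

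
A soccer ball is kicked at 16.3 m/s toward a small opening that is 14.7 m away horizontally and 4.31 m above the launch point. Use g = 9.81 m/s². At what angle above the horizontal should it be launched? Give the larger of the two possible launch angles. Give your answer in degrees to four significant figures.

71.50°

Trajectory: y = x tanθ − g x² (1 + tan²θ)/(2v₀²). With x = 14.7, y = 4.31, v₀ = 16.3, g = 9.81:
3.989 tan²θ − 14.7 tanθ + (8.299) = 0.
tanθ = [14.7 ± √(14.7² − 4 × 3.989 × (8.299))] / (2 × 3.989) = (14.7 ± 9.146) / 7.979, giving tanθ = 0.6961 or 2.989.
θ = 34.84° or 71.50°; the larger is 71.50°.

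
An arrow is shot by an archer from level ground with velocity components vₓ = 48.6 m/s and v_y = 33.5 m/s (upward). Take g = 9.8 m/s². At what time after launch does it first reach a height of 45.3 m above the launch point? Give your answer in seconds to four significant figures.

Set y = v_y0 t − ½ g t² = 45.3: 4.900 t² − 33.50 t + 45.3 = 0.
Quadratic formula: t = (33.50 ± √234.37) / 9.80 = (33.50 ± 15.31) / 9.80 → t = 1.856 s or 4.981 s.
The first (ascending) time is 1.856 s.

1.856 s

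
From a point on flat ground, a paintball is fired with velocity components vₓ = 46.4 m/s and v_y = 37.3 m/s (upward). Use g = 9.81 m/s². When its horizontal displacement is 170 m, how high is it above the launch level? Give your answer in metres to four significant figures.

At x = 170 m, t = x/vₓ = 170/46.40 = 3.664 s.
Height: y = v_y0 t − ½ g t² = 37.30 × 3.664 − 4.905 × 3.664² = 136.7 − 65.84 = 70.82 m.

70.82 m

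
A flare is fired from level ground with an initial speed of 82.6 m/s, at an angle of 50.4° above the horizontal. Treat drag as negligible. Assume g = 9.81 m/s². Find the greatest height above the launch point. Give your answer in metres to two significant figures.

Resolve: vₓ = 82.60 cos 50.4° = 52.65 m/s and v_y0 = 82.60 sin 50.4° = 63.64 m/s.
Maximum height: H = v_y0² / (2g) = 63.64² / (2 × 9.81) = 206.5 m.

210 m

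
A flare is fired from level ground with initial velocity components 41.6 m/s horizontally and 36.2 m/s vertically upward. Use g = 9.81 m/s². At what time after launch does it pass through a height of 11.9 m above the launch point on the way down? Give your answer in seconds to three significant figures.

7.04 s

Require v_y0 t − ½ g t² = 11.9, i.e. 4.905 t² − 36.20 t + 11.9 = 0.
Quadratic formula: t = (36.20 ± √1077.0) / 9.81 = (36.20 ± 32.82) / 9.81 → t = 0.3448 s or 7.035 s.
The descending-branch root is 7.035 s.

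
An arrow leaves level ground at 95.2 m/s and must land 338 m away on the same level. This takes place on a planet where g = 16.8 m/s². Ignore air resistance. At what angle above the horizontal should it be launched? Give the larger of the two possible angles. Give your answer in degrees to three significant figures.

70.6°

Level-ground range R = v₀² sin(2θ)/g ⇒ sin(2θ) = gR/v₀² = 16.8 × 338 / 95.2² = 0.6265.
2θ = 38.80° or 180° − 38.80° = 141.2°, so θ = 19.40° or 70.60°.
The larger angle is 70.60°.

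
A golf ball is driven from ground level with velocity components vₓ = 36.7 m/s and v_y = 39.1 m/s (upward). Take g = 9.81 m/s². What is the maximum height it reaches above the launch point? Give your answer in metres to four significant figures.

77.92 m

Peak height H = v_y0² / (2g) = 1528.8 / 19.62 = 77.92 m.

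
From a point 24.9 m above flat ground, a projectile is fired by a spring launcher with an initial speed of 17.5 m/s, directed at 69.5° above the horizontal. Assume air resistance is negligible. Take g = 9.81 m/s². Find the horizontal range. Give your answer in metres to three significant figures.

27.4 m

vₓ = 17.50 cos 69.5° = 6.129 m/s; v_y0 = 17.50 sin 69.5° = 16.39 m/s.
The projectile lands when y = 24.9 + (16.39) t − ½·9.81·t² = 0. Positive root: t = (16.39 + √(16.39² + 2·9.81·24.9)) / 9.81 = (16.39 + 27.52) / 9.81 = 4.476 s.
Horizontal distance: R = vₓ t = 6.129 × 4.476 = 27.43 m.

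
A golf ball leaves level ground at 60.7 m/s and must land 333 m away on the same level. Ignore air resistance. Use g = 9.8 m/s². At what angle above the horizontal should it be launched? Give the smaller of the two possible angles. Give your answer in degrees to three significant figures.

31.2°

R = v₀² sin 2θ / g gives sin 2θ = gR/v₀² = 9.80·333/60.7² = 0.8857.
2θ = 62.34° or 180° − 62.34° = 117.7°, so θ = 31.17° or 58.83°.
The smaller angle is 31.17°.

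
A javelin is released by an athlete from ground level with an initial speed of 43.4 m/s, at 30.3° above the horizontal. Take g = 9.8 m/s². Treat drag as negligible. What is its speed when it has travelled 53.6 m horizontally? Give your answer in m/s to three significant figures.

38.3 m/s

Components: vₓ = 43.40 cos 30.3° = 37.47 m/s, v_y0 = 43.40 sin 30.3° = 21.90 m/s.
x = vₓ t ⇒ t = 53.6/37.47 = 1.430 s.
Vertical velocity there: v_y = v_y0 − g t = 21.90 − 9.80 × 1.430 = 7.878 m/s.
Speed: √(vₓ² + v_y²) = √(37.47² + 7.878²) = 38.29 m/s.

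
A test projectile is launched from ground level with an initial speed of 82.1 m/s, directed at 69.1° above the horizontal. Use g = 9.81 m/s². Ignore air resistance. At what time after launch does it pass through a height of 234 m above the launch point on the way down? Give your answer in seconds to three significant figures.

Resolve: vₓ = 82.10 cos 69.1° = 29.29 m/s and v_y0 = 82.10 sin 69.1° = 76.70 m/s.
Height y(t) = 76.70 t − 4.905 t² = 234 gives 4.905 t² − 76.70 t + 234 = 0.
Quadratic formula: t = (76.70 ± √1291.5) / 9.81 = (76.70 ± 35.94) / 9.81 → t = 4.155 s or 11.48 s.
The descending-branch root is 11.48 s.

11.5 s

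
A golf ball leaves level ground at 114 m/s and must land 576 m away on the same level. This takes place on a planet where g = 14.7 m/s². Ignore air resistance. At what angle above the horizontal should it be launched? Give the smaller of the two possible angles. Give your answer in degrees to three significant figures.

R = v₀² sin 2θ / g gives sin 2θ = gR/v₀² = 14.7·576/114² = 0.6515.
2θ = 40.66° or 180° − 40.66° = 139.3°, so θ = 20.33° or 69.67°.
The smaller angle is 20.33°.

20.3°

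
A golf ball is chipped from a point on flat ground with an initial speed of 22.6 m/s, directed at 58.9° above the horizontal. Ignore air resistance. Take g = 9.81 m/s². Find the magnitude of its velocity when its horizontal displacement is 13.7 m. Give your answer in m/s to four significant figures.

14.06 m/s

Horizontal component vₓ = 22.60 cos 58.9° = 11.67 m/s; vertical v_y0 = 22.60 sin 58.9° = 19.35 m/s.
At x = 13.7 m, t = x/vₓ = 13.7/11.67 = 1.174 s.
Vertical velocity there: v_y = v_y0 − g t = 19.35 − 9.81 × 1.174 = 7.839 m/s.
Speed: √(vₓ² + v_y²) = √(11.67² + 7.839²) = 14.06 m/s.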